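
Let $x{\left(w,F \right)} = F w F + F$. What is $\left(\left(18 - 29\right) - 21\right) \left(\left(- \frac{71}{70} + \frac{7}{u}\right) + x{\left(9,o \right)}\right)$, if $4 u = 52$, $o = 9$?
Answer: $- \frac{10738352}{455} \approx -23601.0$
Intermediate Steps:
$u = 13$ ($u = \frac{1}{4} \cdot 52 = 13$)
$x{\left(w,F \right)} = F + w F^{2}$ ($x{\left(w,F \right)} = w F^{2} + F = F + w F^{2}$)
$\left(\left(18 - 29\right) - 21\right) \left(\left(- \frac{71}{70} + \frac{7}{u}\right) + x{\left(9,o \right)}\right) = \left(\left(18 - 29\right) - 21\right) \left(\left(- \frac{71}{70} + \frac{7}{13}\right) + 9 \left(1 + 9 \cdot 9\right)\right) = \left(-11 - 21\right) \left(\left(\left(-71\right) \frac{1}{70} + 7 \cdot \frac{1}{13}\right) + 9 \left(1 + 81\right)\right) = - 32 \left(\left(- \frac{71}{70} + \frac{7}{13}\right) + 9 \cdot 82\right) = - 32 \left(- \frac{433}{910} + 738\right) = \left(-32\right) \frac{671147}{910} = - \frac{10738352}{455}$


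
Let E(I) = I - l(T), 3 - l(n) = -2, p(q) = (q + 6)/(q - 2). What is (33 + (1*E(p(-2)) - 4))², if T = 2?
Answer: 529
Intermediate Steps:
p(q) = (6 + q)/(-2 + q)
l(n) = 5 (l(n) = 3 - 1*(-2) = 3 + 2 = 5)
E(I) = -5 + I (E(I) = I - 1*5 = I - 5 = -5 + I)
(33 + (1*E(p(-2)) - 4))² = (33 + (1*(-5 + (6 - 2)/(-2 - 2)) - 4))² = (33 + (1*(-5 + 4/(-4)) - 4))² = (33 + (1*(-5 - ¼*4) - 4))² = (33 + (1*(-5 - 1) - 4))² = (33 + (1*(-6) - 4))² = (33 + (-6 - 4))² = (33 - 10)² = 23² = 529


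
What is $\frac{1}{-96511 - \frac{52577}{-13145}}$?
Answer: $- \frac{13145}{1268584518} \approx -1.0362 \cdot 10^{-5}$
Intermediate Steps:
$\frac{1}{-96511 - \frac{52577}{-13145}} = \frac{1}{-96511 - - \frac{52577}{13145}} = \frac{1}{-96511 + \frac{52577}{13145}} = \frac{1}{- \frac{1268584518}{13145}} = - \frac{13145}{1268584518}$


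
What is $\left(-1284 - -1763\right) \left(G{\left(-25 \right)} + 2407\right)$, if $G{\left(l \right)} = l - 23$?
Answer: $1129961$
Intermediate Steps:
$G{\left(l \right)} = -23 + l$
$\left(-1284 - -1763\right) \left(G{\left(-25 \right)} + 2407\right) = \left(-1284 - -1763\right) \left(\left(-23 - 25\right) + 2407\right) = \left(-1284 + 1763\right) \left(-48 + 2407\right) = 479 \cdot 2359 = 1129961$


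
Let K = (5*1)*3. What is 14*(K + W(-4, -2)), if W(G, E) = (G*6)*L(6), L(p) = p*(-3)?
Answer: 6258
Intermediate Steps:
L(p) = -3*p
W(G, E) = -108*G (W(G, E) = (G*6)*(-3*6) = (6*G)*(-18) = -108*G)
K = 15 (K = 5*3 = 15)
14*(K + W(-4, -2)) = 14*(15 - 108*(-4)) = 14*(15 + 432) = 14*447 = 6258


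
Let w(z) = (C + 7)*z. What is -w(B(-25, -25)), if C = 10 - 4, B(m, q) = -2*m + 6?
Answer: -728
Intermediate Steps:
B(m, q) = 6 - 2*m
C = 6
w(z) = 13*z (w(z) = (6 + 7)*z = 13*z)
-w(B(-25, -25)) = -13*(6 - 2*(-25)) = -13*(6 + 50) = -13*56 = -1*728 = -728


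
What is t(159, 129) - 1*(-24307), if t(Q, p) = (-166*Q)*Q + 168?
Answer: -4172171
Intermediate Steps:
t(Q, p) = 168 - 166*Q² (t(Q, p) = -166*Q² + 168 = 168 - 166*Q²)
t(159, 129) - 1*(-24307) = (168 - 166*159²) - 1*(-24307) = (168 - 166*25281) + 24307 = (168 - 4196646) + 24307 = -4196478 + 24307 = -4172171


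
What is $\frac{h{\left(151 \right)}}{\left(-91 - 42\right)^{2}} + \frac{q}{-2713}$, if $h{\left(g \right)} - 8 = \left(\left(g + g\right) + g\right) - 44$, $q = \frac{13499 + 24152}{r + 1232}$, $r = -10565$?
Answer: $\frac{11224627432}{447893068581} \approx 0.025061$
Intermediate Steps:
$q = - \frac{37651}{9333}$ ($q = \frac{13499 + 24152}{-10565 + 1232} = \frac{37651}{-9333} = 37651 \left(- \frac{1}{9333}\right) = - \frac{37651}{9333} \approx -4.0342$)
$h{\left(g \right)} = -36 + 3 g$ ($h{\left(g \right)} = 8 + \left(\left(\left(g + g\right) + g\right) - 44\right) = 8 + \left(\left(2 g + g\right) - 44\right) = 8 + \left(3 g - 44\right) = 8 + \left(-44 + 3 g\right) = -36 + 3 g$)
$\frac{h{\left(151 \right)}}{\left(-91 - 42\right)^{2}} + \frac{q}{-2713} = \frac{-36 + 3 \cdot 151}{\left(-91 - 42\right)^{2}} - \frac{37651}{9333 \left(-2713\right)} = \frac{-36 + 453}{\left(-133\right)^{2}} - - \frac{37651}{25320429} = \frac{417}{17689} + \frac{37651}{25320429} = \frac{11224627432}{447893068581}$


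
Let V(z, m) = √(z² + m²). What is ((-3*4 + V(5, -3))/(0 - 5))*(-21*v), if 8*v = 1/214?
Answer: -63/2140 + 21*√34/8560 ≈ -0.015134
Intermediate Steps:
v = 1/1712 (v = (⅛)/214 = (⅛)*(1/214) = 1/1712 ≈ 0.00058411)
V(z, m) = √(m² + z²)
((-3*4 + V(5, -3))/(0 - 5))*(-21*v) = ((-3*4 + √((-3)² + 5²))/(0 - 5))*(-21*1/1712) = ((-12 + √(9 + 25))/(-5))*(-21/1712) = ((-12 + √34)*(-⅕))*(-21/1712) = (12/5 - √34/5)*(-21/1712) = -63/2140 + 21*√34/8560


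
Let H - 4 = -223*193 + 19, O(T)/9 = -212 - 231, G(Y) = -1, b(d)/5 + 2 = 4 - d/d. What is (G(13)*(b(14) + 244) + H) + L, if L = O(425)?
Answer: -47252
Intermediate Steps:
b(d) = 5 (b(d) = -10 + 5*(4 - d/d) = -10 + 5*(4 - 1*1) = -10 + 5*(4 - 1) = -10 + 5*3 = -10 + 15 = 5)
O(T) = -3987 (O(T) = 9*(-212 - 231) = 9*(-443) = -3987)
H = -43016 (H = 4 + (-223*193 + 19) = 4 + (-43039 + 19) = 4 - 43020 = -43016)
L = -3987
(G(13)*(b(14) + 244) + H) + L = (-(5 + 244) - 43016) - 3987 = (-1*249 - 43016) - 3987 = (-249 - 43016) - 3987 = -43265 - 3987 = -47252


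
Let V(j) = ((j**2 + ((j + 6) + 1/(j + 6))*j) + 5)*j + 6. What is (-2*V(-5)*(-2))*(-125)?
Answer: 47000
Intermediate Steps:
V(j) = 6 + j*(5 + j**2 + j*(6 + j + 1/(6 + j))) (V(j) = ((j**2 + ((6 + j) + 1/(6 + j))*j) + 5)*j + 6 = ((j**2 + (6 + j + 1/(6 + j))*j) + 5)*j + 6 = ((j**2 + j*(6 + j + 1/(6 + j))) + 5)*j + 6 = (5 + j**2 + j*(6 + j + 1/(6 + j)))*j + 6 = j*(5 + j**2 + j*(6 + j + 1/(6 + j))) + 6 = 6 + j*(5 + j**2 + j*(6 + j + 1/(6 + j))))
(-2*V(-5)*(-2))*(-125) = (-4*(18 + (-5)**4 + 9*(-5)**3 + 18*(-5) + 21*(-5)**2)/(6 - 5)*(-2))*(-125) = (-4*(18 + 625 + 9*(-125) - 90 + 21*25)/1*(-2))*(-125) = (-4*(18 + 625 - 1125 - 90 + 525)*(-2))*(-125) = (-4*(-47)*(-2))*(-125) = (-2*(-94)*(-2))*(-125) = (188*(-2))*(-125) = -376*(-125) = 47000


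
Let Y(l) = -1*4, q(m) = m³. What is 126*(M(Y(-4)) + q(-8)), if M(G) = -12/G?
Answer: -64134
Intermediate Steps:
Y(l) = -4
126*(M(Y(-4)) + q(-8)) = 126*(-12/(-4) + (-8)³) = 126*(-12*(-¼) - 512) = 126*(3 - 512) = 126*(-509) = -64134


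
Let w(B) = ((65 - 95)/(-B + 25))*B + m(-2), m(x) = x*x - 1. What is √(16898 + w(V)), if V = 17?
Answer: √67349/2 ≈ 129.76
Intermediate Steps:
m(x) = -1 + x² (m(x) = x² - 1 = -1 + x²)
w(B) = 3 - 30*B/(25 - B) (w(B) = ((65 - 95)/(-B + 25))*B + (-1 + (-2)²) = (-30/(25 - B))*B + (-1 + 4) = -30*B/(25 - B) + 3 = 3 - 30*B/(25 - B))
√(16898 + w(V)) = √(16898 + 3*(-25 + 11*17)/(-25 + 17)) = √(16898 + 3*(-25 + 187)/(-8)) = √(16898 + 3*(-⅛)*162) = √(16898 - 243/4) = √(67349/4) = √67349/2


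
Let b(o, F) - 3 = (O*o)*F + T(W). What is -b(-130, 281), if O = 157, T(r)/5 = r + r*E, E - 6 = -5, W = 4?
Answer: 5735167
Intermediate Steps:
E = 1 (E = 6 - 5 = 1)
T(r) = 10*r (T(r) = 5*(r + r*1) = 5*(r + r) = 5*(2*r) = 10*r)
b(o, F) = 43 + 157*F*o (b(o, F) = 3 + ((157*o)*F + 10*4) = 3 + (157*F*o + 40) = 3 + (40 + 157*F*o) = 43 + 157*F*o)
-b(-130, 281) = -(43 + 157*281*(-130)) = -(43 - 5735210) = -1*(-5735167) = 5735167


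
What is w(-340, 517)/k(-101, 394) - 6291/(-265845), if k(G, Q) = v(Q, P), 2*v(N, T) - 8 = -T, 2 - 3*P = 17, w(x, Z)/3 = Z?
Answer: 274910991/1151995 ≈ 238.64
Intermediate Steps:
w(x, Z) = 3*Z
P = -5 (P = 2/3 - 1/3*17 = 2/3 - 17/3 = -5)
v(N, T) = 4 - T/2 (v(N, T) = 4 + (-T)/2 = 4 - T/2)
k(G, Q) = 13/2 (k(G, Q) = 4 - 1/2*(-5) = 4 + 5/2 = 13/2)
w(-340, 517)/k(-101, 394) - 6291/(-265845) = (3*517)/(13/2) - 6291/(-265845) = 1551*(2/13) - 6291*(-1/265845) = 3102/13 + 2097/88615 = 274910991/1151995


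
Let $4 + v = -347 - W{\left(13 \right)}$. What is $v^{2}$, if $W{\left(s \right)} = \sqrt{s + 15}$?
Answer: $123229 + 1404 \sqrt{7} \approx 1.2694 \cdot 10^{5}$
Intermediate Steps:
$W{\left(s \right)} = \sqrt{15 + s}$
$v = -351 - 2 \sqrt{7}$ ($v = -4 - \left(347 + \sqrt{15 + 13}\right) = -4 - \left(347 + \sqrt{28}\right) = -4 - \left(347 + 2 \sqrt{7}\right) = -351 - 2 \sqrt{7} \approx -356.29$)
$v^{2} = \left(-351 - 2 \sqrt{7}\right)^{2}$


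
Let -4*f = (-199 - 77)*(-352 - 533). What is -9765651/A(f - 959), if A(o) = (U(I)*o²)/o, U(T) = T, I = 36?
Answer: 3255217/744288 ≈ 4.3736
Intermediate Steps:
f = -61065 (f = -(-199 - 77)*(-352 - 533)/4 = -(-69)*(-885) = -¼*244260 = -61065)
A(o) = 36*o (A(o) = (36*o²)/o = 36*o)
-9765651/A(f - 959) = -9765651*1/(36*(-61065 - 959)) = -9765651/(36*(-62024)) = -9765651/(-2232864) = -9765651*(-1/2232864) = 3255217/744288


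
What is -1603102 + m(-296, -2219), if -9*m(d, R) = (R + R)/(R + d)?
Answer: -36286218208/22635 ≈ -1.6031e+6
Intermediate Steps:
m(d, R) = -2*R/(9*(R + d)) (m(d, R) = -(R + R)/(9*(R + d)) = -2*R/(9*(R + d)))
-1603102 + m(-296, -2219) = -1603102 - 2*(-2219)/(9*(-2219) + 9*(-296)) = -1603102 - 2*(-2219)/(-19971 - 2664) = -1603102 - 2*(-2219)/(-22635) = -1603102 - 2*(-2219)*(-1/22635) = -1603102 - 4438/22635 = -36286218208/22635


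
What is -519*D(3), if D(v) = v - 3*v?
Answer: 3114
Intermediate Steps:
D(v) = -2*v
-519*D(3) = -(-1038)*3 = -519*(-6) = 3114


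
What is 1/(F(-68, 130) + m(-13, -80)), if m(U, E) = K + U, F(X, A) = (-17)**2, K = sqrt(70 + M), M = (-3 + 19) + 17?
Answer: 276/76073 - sqrt(103)/76073 ≈ 0.0034947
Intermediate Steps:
M = 33 (M = 16 + 17 = 33)
K = sqrt(103) (K = sqrt(70 + 33) = sqrt(103) ≈ 10.149)
F(X, A) = 289
m(U, E) = U + sqrt(103) (m(U, E) = sqrt(103) + U = U + sqrt(103))
1/(F(-68, 130) + m(-13, -80)) = 1/(289 + (-13 + sqrt(103))) = 1/(276 + sqrt(103))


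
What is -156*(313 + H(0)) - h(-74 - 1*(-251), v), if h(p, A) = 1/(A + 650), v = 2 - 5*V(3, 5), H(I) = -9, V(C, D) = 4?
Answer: -29971969/632 ≈ -47424.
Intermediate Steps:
v = -18 (v = 2 - 5*4 = 2 - 20 = -18)
h(p, A) = 1/(650 + A)
-156*(313 + H(0)) - h(-74 - 1*(-251), v) = -156*(313 - 9) - 1/(650 - 18) = -156*304 - 1/632 = -47424 - 1*1/632 = -47424 - 1/632 = -29971969/632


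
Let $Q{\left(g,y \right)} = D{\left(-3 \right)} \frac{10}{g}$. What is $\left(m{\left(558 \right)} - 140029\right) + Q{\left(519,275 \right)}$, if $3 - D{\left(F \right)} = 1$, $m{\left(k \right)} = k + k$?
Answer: $- \frac{72095827}{519} \approx -1.3891 \cdot 10^{5}$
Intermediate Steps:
$m{\left(k \right)} = 2 k$
$D{\left(F \right)} = 2$ ($D{\left(F \right)} = 3 - 1 = 2$)
$Q{\left(g,y \right)} = \frac{20}{g}$ ($Q{\left(g,y \right)} = 2 \frac{10}{g} = \frac{20}{g}$)
$\left(m{\left(558 \right)} - 140029\right) + Q{\left(519,275 \right)} = \left(2 \cdot 558 - 140029\right) + \frac{20}{519} = \left(1116 - 140029\right) + 20 \cdot \frac{1}{519} = -138913 + \frac{20}{519} = - \frac{72095827}{519}$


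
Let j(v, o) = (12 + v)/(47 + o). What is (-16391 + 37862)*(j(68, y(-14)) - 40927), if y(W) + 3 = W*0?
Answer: -9665750367/11 ≈ -8.7870e+8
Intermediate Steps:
y(W) = -3 (y(W) = -3 + W*0 = -3 + 0 = -3)
j(v, o) = (12 + v)/(47 + o)
(-16391 + 37862)*(j(68, y(-14)) - 40927) = (-16391 + 37862)*((12 + 68)/(47 - 3) - 40927) = 21471*(80/44 - 40927) = 21471*((1/44)*80 - 40927) = 21471*(20/11 - 40927) = 21471*(-450177/11) = -9665750367/11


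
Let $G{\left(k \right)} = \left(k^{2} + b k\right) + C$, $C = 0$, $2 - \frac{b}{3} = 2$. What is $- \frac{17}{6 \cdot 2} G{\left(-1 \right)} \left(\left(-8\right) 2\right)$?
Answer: $\frac{68}{3} \approx 22.667$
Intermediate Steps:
$b = 0$ ($b = 6 - 6 = 0$)
$G{\left(k \right)} = k^{2}$ ($G{\left(k \right)} = \left(k^{2} + 0 k\right) + 0 = \left(k^{2} + 0\right) + 0 = k^{2} + 0 = k^{2}$)
$- \frac{17}{6 \cdot 2} G{\left(-1 \right)} \left(\left(-8\right) 2\right) = - \frac{17}{6 \cdot 2} \left(-1\right)^{2} \left(\left(-8\right) 2\right) = - \frac{17}{12} \cdot 1 \left(-16\right) = \left(-17\right) \frac{1}{12} \cdot 1 \left(-16\right) = \left(- \frac{17}{12}\right) 1 \left(-16\right) = \left(- \frac{17}{12}\right) \left(-16\right) = \frac{68}{3}$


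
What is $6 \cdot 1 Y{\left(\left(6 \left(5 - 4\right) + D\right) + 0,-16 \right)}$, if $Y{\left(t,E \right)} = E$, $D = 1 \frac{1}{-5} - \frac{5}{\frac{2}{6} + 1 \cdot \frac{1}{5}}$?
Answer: $-96$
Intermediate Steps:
$D = - \frac{383}{40}$ ($D = 1 \left(- \frac{1}{5}\right) - \frac{5}{2 \cdot \frac{1}{6} + 1 \cdot \frac{1}{5}} = - \frac{1}{5} - \frac{5}{\frac{1}{3} + \frac{1}{5}} = - \frac{1}{5} - \frac{5}{\frac{8}{15}} = - \frac{1}{5} - \frac{75}{8} = - \frac{383}{40} \approx -9.575$)
$6 \cdot 1 Y{\left(\left(6 \left(5 - 4\right) + D\right) + 0,-16 \right)} = 6 \cdot 1 \left(-16\right) = 6 \left(-16\right) = -96$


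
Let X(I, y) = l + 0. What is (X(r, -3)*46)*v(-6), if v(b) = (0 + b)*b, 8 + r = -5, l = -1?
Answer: -1656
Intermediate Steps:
r = -13 (r = -8 - 5 = -13)
v(b) = b² (v(b) = b*b = b²)
X(I, y) = -1 (X(I, y) = -1 + 0 = -1)
(X(r, -3)*46)*v(-6) = -1*46*(-6)² = -46*36 = -1656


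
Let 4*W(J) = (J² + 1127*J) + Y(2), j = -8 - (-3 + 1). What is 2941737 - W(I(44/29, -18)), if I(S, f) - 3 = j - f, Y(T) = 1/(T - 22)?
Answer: 234996361/80 ≈ 2.9375e+6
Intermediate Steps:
Y(T) = 1/(-22 + T)
j = -6 (j = -8 - 1*(-2) = -8 + 2 = -6)
I(S, f) = -3 - f (I(S, f) = 3 + (-6 - f) = -3 - f)
W(J) = -1/80 + J²/4 + 1127*J/4 (W(J) = ((J² + 1127*J) + 1/(-22 + 2))/4 = ((J² + 1127*J) + 1/(-20))/4 = ((J² + 1127*J) - 1/20)/4 = (-1/20 + J² + 1127*J)/4 = -1/80 + J²/4 + 1127*J/4)
2941737 - W(I(44/29, -18)) = 2941737 - (-1/80 + (-3 - 1*(-18))²/4 + 1127*(-3 - 1*(-18))/4) = 2941737 - (-1/80 + (-3 + 18)²/4 + 1127*(-3 + 18)/4) = 2941737 - (-1/80 + (¼)*15² + (1127/4)*15) = 2941737 - (-1/80 + (¼)*225 + 16905/4) = 2941737 - (-1/80 + 225/4 + 16905/4) = 2941737 - 1*342599/80 = 2941737 - 342599/80 = 234996361/80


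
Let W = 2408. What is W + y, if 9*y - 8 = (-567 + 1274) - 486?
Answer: 21901/9 ≈ 2433.4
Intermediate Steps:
y = 229/9 (y = 8/9 + ((-567 + 1274) - 486)/9 = 8/9 + (707 - 486)/9 = 8/9 + (1/9)*221 = 8/9 + 221/9 = 229/9 ≈ 25.444)
W + y = 2408 + 229/9 = 21901/9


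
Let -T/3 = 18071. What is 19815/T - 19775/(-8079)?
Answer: 303992230/145995609 ≈ 2.0822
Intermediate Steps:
T = -54213 (T = -3*18071 = -54213)
19815/T - 19775/(-8079) = 19815/(-54213) - 19775/(-8079) = 19815*(-1/54213) - 19775*(-1/8079) = -6605/18071 + 19775/8079 = 303992230/145995609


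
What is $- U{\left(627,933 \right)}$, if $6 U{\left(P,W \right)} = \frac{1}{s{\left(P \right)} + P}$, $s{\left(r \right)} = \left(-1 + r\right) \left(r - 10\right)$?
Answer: $- \frac{1}{2321214} \approx -4.3081 \cdot 10^{-7}$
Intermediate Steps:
$s{\left(r \right)} = \left(-1 + r\right) \left(-10 + r\right)$
$U{\left(P,W \right)} = \frac{1}{6 \left(10 + P^{2} - 10 P\right)}$ ($U{\left(P,W \right)} = \frac{1}{6 \left(\left(10 + P^{2} - 11 P\right) + P\right)} = \frac{1}{6 \left(10 + P^{2} - 10 P\right)}$)
$- U{\left(627,933 \right)} = - \frac{1}{6 \left(10 + 627^{2} - 6270\right)} = - \frac{1}{6 \left(10 + 393129 - 6270\right)} = - \frac{1}{6 \cdot 386869} = \left(-1\right) \frac{1}{2321214} = - \frac{1}{2321214}$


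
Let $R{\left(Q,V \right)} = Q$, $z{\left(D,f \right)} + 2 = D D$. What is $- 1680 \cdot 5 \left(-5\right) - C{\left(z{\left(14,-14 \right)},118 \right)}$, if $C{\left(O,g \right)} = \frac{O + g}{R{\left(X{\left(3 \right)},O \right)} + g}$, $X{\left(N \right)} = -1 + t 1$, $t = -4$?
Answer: $\frac{4745688}{113} \approx 41997.0$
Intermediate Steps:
$z{\left(D,f \right)} = -2 + D^{2}$ ($z{\left(D,f \right)} = -2 + D D = -2 + D^{2}$)
$X{\left(N \right)} = -5$ ($X{\left(N \right)} = -1 - 4 = -5$)
$C{\left(O,g \right)} = \frac{O + g}{-5 + g}$
$- 1680 \cdot 5 \left(-5\right) - C{\left(z{\left(14,-14 \right)},118 \right)} = - 1680 \cdot 5 \left(-5\right) - \frac{\left(-2 + 14^{2}\right) + 118}{-5 + 118} = \left(-1680\right) \left(-25\right) - \frac{\left(-2 + 196\right) + 118}{113} = 42000 - \frac{194 + 118}{113} = 42000 - \frac{1}{113} \cdot 312 = 42000 - \frac{312}{113} = \frac{4745688}{113}$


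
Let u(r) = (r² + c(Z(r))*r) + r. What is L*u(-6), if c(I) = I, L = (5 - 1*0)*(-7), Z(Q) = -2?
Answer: -1470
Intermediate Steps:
L = -35 (L = (5 + 0)*(-7) = 5*(-7) = -35)
u(r) = r² - r (u(r) = (r² - 2*r) + r = r² - r)
L*u(-6) = -(-210)*(-1 - 6) = -(-210)*(-7) = -35*42 = -1470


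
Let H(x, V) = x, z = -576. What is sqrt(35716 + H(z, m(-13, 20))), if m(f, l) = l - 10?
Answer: 2*sqrt(8785) ≈ 187.46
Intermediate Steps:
m(f, l) = -10 + l
sqrt(35716 + H(z, m(-13, 20))) = sqrt(35716 - 576) = sqrt(35140) = 2*sqrt(8785)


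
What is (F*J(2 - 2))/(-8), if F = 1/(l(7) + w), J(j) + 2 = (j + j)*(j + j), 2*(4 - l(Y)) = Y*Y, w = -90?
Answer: -1/442 ≈ -0.0022624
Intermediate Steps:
l(Y) = 4 - Y²/2 (l(Y) = 4 - Y*Y/2 = 4 - Y²/2)
J(j) = -2 + 4*j² (J(j) = -2 + (j + j)*(j + j) = -2 + (2*j)*(2*j) = -2 + 4*j²)
F = -2/221 (F = 1/((4 - ½*7²) - 90) = 1/((4 - ½*49) - 90) = 1/((4 - 49/2) - 90) = 1/(-41/2 - 90) = 1/(-221/2) = -2/221 ≈ -0.0090498)
(F*J(2 - 2))/(-8) = -2*(-2 + 4*(2 - 2)²)/221/(-8) = -2*(-2 + 4*0²)/221*(-⅛) = -2*(-2 + 4*0)/221*(-⅛) = -2*(-2 + 0)/221*(-⅛) = -2/221*(-2)*(-⅛) = (4/221)*(-⅛) = -1/442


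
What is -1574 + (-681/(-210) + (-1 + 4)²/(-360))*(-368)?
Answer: -96536/35 ≈ -2758.2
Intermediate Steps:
-1574 + (-681/(-210) + (-1 + 4)²/(-360))*(-368) = -1574 + (-681*(-1/210) + 3²*(-1/360))*(-368) = -1574 + (227/70 + 9*(-1/360))*(-368) = -1574 + (227/70 - 1/40)*(-368) = -1574 + (901/280)*(-368) = -1574 - 41446/35 = -96536/35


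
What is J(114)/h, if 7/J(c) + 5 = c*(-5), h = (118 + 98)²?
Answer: -7/26827200 ≈ -2.6093e-7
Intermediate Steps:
h = 46656 (h = 216² = 46656)
J(c) = 7/(-5 - 5*c) (J(c) = 7/(-5 + c*(-5)) = 7/(-5 - 5*c))
J(114)/h = -7/(5 + 5*114)/46656 = -7/(5 + 570)*(1/46656) = -7/575*(1/46656) = -7*1/575*(1/46656) = -7/575*1/46656 = -7/26827200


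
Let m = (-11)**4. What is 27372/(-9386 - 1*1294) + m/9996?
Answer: -4885193/4448220 ≈ -1.0982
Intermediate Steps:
m = 14641
27372/(-9386 - 1*1294) + m/9996 = 27372/(-9386 - 1*1294) + 14641/9996 = 27372/(-9386 - 1294) + 14641*(1/9996) = 27372/(-10680) + 14641/9996 = 27372*(-1/10680) + 14641/9996 = -2281/890 + 14641/9996 = -4885193/4448220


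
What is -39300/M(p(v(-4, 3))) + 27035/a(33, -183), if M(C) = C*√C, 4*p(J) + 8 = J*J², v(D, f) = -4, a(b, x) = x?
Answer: -27035/183 - 3275*I*√2/9 ≈ -147.73 - 514.62*I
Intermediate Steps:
p(J) = -2 + J³/4 (p(J) = -2 + (J*J²)/4 = -2 + J³/4)
M(C) = C^(3/2)
-39300/M(p(v(-4, 3))) + 27035/a(33, -183) = -39300/(-2 + (¼)*(-4)³)^(3/2) + 27035/(-183) = -39300/(-2 + (¼)*(-64))^(3/2) + 27035*(-1/183) = -39300/(-2 - 16)^(3/2) - 27035/183 = -39300*I*√2/108 - 27035/183 = -3275*I*√2/9 - 27035/183 = -27035/183 - 3275*I*√2/9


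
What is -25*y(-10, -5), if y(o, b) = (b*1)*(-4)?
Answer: -500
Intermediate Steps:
y(o, b) = -4*b (y(o, b) = b*(-4) = -4*b)
-25*y(-10, -5) = -(-100)*(-5) = -25*20 = -500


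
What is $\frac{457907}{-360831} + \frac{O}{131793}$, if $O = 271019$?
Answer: $\frac{12481039846}{15851666661} \approx 0.78736$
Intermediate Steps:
$\frac{457907}{-360831} + \frac{O}{131793} = \frac{457907}{-360831} + \frac{271019}{131793} = 457907 \left(- \frac{1}{360831}\right) + 271019 \cdot \frac{1}{131793} = - \frac{457907}{360831} + \frac{271019}{131793} = \frac{12481039846}{15851666661}$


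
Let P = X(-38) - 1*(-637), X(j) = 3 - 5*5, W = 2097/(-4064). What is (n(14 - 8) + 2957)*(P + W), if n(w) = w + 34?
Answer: 7484297211/4064 ≈ 1.8416e+6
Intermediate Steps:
n(w) = 34 + w
W = -2097/4064 (W = 2097*(-1/4064) = -2097/4064 ≈ -0.51599)
X(j) = -22 (X(j) = 3 - 25 = -22)
P = 615 (P = -22 - 1*(-637) = -22 + 637 = 615)
(n(14 - 8) + 2957)*(P + W) = ((34 + (14 - 8)) + 2957)*(615 - 2097/4064) = ((34 + 6) + 2957)*(2497263/4064) = (40 + 2957)*(2497263/4064) = 2997*(2497263/4064) = 7484297211/4064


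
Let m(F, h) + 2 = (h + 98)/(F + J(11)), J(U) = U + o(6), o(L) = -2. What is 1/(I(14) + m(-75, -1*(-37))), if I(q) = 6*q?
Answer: 22/1759 ≈ 0.012507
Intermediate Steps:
J(U) = -2 + U (J(U) = U - 2 = -2 + U)
m(F, h) = -2 + (98 + h)/(9 + F) (m(F, h) = -2 + (h + 98)/(F + (-2 + 11)) = -2 + (98 + h)/(F + 9) = -2 + (98 + h)/(9 + F))
1/(I(14) + m(-75, -1*(-37))) = 1/(6*14 + (80 - 1*(-37) - 2*(-75))/(9 - 75)) = 1/(84 + (80 + 37 + 150)/(-66)) = 1/(84 - 1/66*267) = 1/(84 - 89/22) = 1/(1759/22) = 22/1759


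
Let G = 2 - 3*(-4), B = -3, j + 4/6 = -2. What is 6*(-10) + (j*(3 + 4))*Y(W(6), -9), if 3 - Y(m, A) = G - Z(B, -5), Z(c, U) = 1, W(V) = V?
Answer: 380/3 ≈ 126.67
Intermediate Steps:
j = -8/3 (j = -⅔ - 2 = -8/3 ≈ -2.6667)
G = 14 (G = 2 + 12 = 14)
Y(m, A) = -10 (Y(m, A) = 3 - (14 - 1*1) = 3 - (14 - 1) = 3 - 1*13 = 3 - 13 = -10)
6*(-10) + (j*(3 + 4))*Y(W(6), -9) = 6*(-10) - 8*(3 + 4)/3*(-10) = -60 - 8/3*7*(-10) = -60 - 56/3*(-10) = -60 + 560/3 = 380/3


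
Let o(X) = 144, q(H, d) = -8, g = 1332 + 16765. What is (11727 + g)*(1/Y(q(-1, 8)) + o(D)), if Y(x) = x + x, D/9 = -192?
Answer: 4292792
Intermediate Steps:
g = 18097
D = -1728 (D = 9*(-192) = -1728)
Y(x) = 2*x
(11727 + g)*(1/Y(q(-1, 8)) + o(D)) = (11727 + 18097)*(1/(2*(-8)) + 144) = 29824*(1/(-16) + 144) = 29824*(-1/16 + 144) = 29824*(2303/16) = 4292792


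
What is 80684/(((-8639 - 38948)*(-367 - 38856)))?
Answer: 3508/81152387 ≈ 4.3227e-5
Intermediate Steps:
80684/(((-8639 - 38948)*(-367 - 38856))) = 80684/((-47587*(-39223))) = 80684/1866504901 = 80684*(1/1866504901) = 3508/81152387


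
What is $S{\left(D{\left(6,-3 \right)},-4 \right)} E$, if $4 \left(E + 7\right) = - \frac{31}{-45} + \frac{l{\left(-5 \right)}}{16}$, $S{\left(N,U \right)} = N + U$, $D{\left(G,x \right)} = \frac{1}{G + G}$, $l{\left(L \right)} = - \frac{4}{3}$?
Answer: $\frac{231757}{8640} \approx 26.824$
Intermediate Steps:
$l{\left(L \right)} = - \frac{4}{3}$ ($l{\left(L \right)} = \left(-4\right) \frac{1}{3} = - \frac{4}{3}$)
$D{\left(G,x \right)} = \frac{1}{2 G}$
$E = - \frac{4931}{720}$ ($E = -7 + \frac{- \frac{31}{-45} - \frac{4}{3 \cdot 16}}{4} = -7 + \frac{\left(-31\right) \left(- \frac{1}{45}\right) - \frac{1}{12}}{4} = -7 + \frac{\frac{31}{45} - \frac{1}{12}}{4} = -7 + \frac{1}{4} \cdot \frac{109}{180} = -7 + \frac{109}{720} = - \frac{4931}{720} \approx -6.8486$)
$S{\left(D{\left(6,-3 \right)},-4 \right)} E = \left(\frac{1}{2 \cdot 6} - 4\right) \left(- \frac{4931}{720}\right) = \left(\frac{1}{2} \cdot \frac{1}{6} - 4\right) \left(- \frac{4931}{720}\right) = \left(\frac{1}{12} - 4\right) \left(- \frac{4931}{720}\right) = \left(- \frac{47}{12}\right) \left(- \frac{4931}{720}\right) = \frac{231757}{8640}$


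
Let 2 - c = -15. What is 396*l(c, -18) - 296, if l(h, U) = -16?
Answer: -6632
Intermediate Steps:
c = 17 (c = 2 - 1*(-15) = 2 + 15 = 17)
396*l(c, -18) - 296 = 396*(-16) - 296 = -6336 - 296 = -6632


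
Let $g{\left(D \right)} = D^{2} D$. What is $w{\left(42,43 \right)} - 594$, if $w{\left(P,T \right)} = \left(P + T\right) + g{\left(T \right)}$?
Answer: $78998$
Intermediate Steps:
$g{\left(D \right)} = D^{3}$
$w{\left(P,T \right)} = P + T + T^{3}$ ($w{\left(P,T \right)} = \left(P + T\right) + T^{3} = P + T + T^{3}$)
$w{\left(42,43 \right)} - 594 = \left(42 + 43 + 43^{3}\right) - 594 = \left(42 + 43 + 79507\right) - 594 = 79592 - 594 = 78998$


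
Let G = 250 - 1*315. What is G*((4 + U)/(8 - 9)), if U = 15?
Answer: 1235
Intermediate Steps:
G = -65 (G = 250 - 315 = -65)
G*((4 + U)/(8 - 9)) = -65*(4 + 15)/(8 - 9) = -1235/(-1) = -1235*(-1) = -65*(-19) = 1235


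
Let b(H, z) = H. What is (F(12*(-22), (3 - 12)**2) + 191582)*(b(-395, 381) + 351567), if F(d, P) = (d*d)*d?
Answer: -6394196665864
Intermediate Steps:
F(d, P) = d**3 (F(d, P) = d**2*d = d**3)
(F(12*(-22), (3 - 12)**2) + 191582)*(b(-395, 381) + 351567) = ((12*(-22))**3 + 191582)*(-395 + 351567) = ((-264)**3 + 191582)*351172 = (-18399744 + 191582)*351172 = -18208162*351172 = -6394196665864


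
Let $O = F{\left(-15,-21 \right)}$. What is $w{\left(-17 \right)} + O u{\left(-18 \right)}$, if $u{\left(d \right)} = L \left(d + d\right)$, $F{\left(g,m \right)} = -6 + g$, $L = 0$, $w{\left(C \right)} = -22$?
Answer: $-22$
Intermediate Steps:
$u{\left(d \right)} = 0$ ($u{\left(d \right)} = 0 \left(d + d\right) = 0 \cdot 2 d = 0$)
$O = -21$ ($O = -6 - 15 = -21$)
$w{\left(-17 \right)} + O u{\left(-18 \right)} = -22 - 0 = -22 + 0 = -22$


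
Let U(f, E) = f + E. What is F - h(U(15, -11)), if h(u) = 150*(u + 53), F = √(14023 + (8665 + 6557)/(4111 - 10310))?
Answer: -8550 + √538775887645/6199 ≈ -8431.6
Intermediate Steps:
U(f, E) = E + f
F = √538775887645/6199 (F = √(14023 + 15222/(-6199)) = √(14023 + 15222*(-1/6199)) = √(14023 - 15222/6199) = √(86913355/6199) = √538775887645/6199 ≈ 118.41)
h(u) = 7950 + 150*u (h(u) = 150*(53 + u) = 7950 + 150*u)
F - h(U(15, -11)) = √538775887645/6199 - (7950 + 150*(-11 + 15)) = √538775887645/6199 - (7950 + 150*4) = √538775887645/6199 - (7950 + 600) = √538775887645/6199 - 1*8550 = √538775887645/6199 - 8550 = -8550 + √538775887645/6199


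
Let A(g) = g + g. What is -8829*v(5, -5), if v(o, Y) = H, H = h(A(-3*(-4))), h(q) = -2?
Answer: 17658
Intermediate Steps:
A(g) = 2*g
H = -2
v(o, Y) = -2
-8829*v(5, -5) = -8829*(-2) = 17658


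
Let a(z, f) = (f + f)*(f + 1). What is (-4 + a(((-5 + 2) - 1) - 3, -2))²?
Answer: 0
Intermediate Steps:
a(z, f) = 2*f*(1 + f) (a(z, f) = (2*f)*(1 + f) = 2*f*(1 + f))
(-4 + a(((-5 + 2) - 1) - 3, -2))² = (-4 + 2*(-2)*(1 - 2))² = (-4 + 2*(-2)*(-1))² = (-4 + 4)² = 0² = 0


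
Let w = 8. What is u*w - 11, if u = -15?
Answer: -131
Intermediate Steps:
u*w - 11 = -15*8 - 11 = -120 - 11 = -131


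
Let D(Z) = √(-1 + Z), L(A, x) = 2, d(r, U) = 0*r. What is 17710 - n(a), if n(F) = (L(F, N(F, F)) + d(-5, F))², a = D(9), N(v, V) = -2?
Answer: 17706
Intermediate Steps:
d(r, U) = 0
a = 2*√2 (a = √(-1 + 9) = √8 = 2*√2 ≈ 2.8284)
n(F) = 4 (n(F) = (2 + 0)² = 2² = 4)
17710 - n(a) = 17710 - 1*4 = 17710 - 4 = 17706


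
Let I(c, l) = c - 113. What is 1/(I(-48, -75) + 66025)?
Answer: 1/65864 ≈ 1.5183e-5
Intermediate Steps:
I(c, l) = -113 + c
1/(I(-48, -75) + 66025) = 1/((-113 - 48) + 66025) = 1/(-161 + 66025) = 1/65864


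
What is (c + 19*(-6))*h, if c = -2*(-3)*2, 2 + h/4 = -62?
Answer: 26112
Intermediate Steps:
h = -256 (h = -8 + 4*(-62) = -8 - 248 = -256)
c = 12 (c = 6*2 = 12)
(c + 19*(-6))*h = (12 + 19*(-6))*(-256) = (12 - 114)*(-256) = -102*(-256) = 26112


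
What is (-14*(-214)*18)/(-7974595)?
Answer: -53928/7974595 ≈ -0.0067625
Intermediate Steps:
(-14*(-214)*18)/(-7974595) = (2996*18)*(-1/7974595) = 53928*(-1/7974595) = -53928/7974595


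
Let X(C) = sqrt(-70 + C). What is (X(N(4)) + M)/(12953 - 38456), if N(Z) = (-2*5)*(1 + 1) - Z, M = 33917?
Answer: -33917/25503 - I*sqrt(94)/25503 ≈ -1.3299 - 0.00038017*I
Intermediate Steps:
N(Z) = -20 - Z (N(Z) = -10*2 - Z = -20 - Z)
(X(N(4)) + M)/(12953 - 38456) = (sqrt(-70 + (-20 - 1*4)) + 33917)/(12953 - 38456) = (sqrt(-70 + (-20 - 4)) + 33917)/(-25503) = (sqrt(-70 - 24) + 33917)*(-1/25503) = (sqrt(-94) + 33917)*(-1/25503) = (I*sqrt(94) + 33917)*(-1/25503) = (33917 + I*sqrt(94))*(-1/25503) = -33917/25503 - I*sqrt(94)/25503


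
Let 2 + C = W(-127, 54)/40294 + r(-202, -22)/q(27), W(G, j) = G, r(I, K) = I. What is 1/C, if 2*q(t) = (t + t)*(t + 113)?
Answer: -19038915/39155261 ≈ -0.48624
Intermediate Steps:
q(t) = t*(113 + t) (q(t) = ((t + t)*(t + 113))/2 = ((2*t)*(113 + t))/2 = (2*t*(113 + t))/2 = t*(113 + t))
C = -39155261/19038915 (C = -2 + (-127/40294 - 202*1/(27*(113 + 27))) = -2 + (-127*1/40294 - 202/(27*140)) = -2 + (-127/40294 - 202/3780) = -2 + (-127/40294 - 202*1/3780) = -2 + (-127/40294 - 101/1890) = -2 - 1077431/19038915 = -39155261/19038915 ≈ -2.0566)
1/C = 1/(-39155261/19038915) = -19038915/39155261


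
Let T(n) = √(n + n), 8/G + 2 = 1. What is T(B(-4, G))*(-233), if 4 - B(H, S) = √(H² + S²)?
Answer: -466*√(2 - 2*√5) ≈ -732.69*I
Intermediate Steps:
G = -8 (G = 8/(-2 + 1) = 8/(-1) = 8*(-1) = -8)
B(H, S) = 4 - √(H² + S²)
T(n) = √2*√n (T(n) = √(2*n) = √2*√n)
T(B(-4, G))*(-233) = (√2*√(4 - √((-4)² + (-8)²)))*(-233) = (√2*√(4 - √(16 + 64)))*(-233) = (√2*√(4 - √80))*(-233) = (√2*√(4 - 4*√5))*(-233) = -233*√2*√(4 - 4*√5)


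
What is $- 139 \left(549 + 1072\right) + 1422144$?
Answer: $1196825$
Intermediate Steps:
$- 139 \left(549 + 1072\right) + 1422144 = \left(-139\right) 1621 + 1422144 = -225319 + 1422144 = 1196825$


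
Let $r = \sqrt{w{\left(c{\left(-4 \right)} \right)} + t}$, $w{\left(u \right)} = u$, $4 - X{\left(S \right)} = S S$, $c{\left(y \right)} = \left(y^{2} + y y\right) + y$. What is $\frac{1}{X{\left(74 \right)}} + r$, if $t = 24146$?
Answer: $- \frac{1}{5472} + 3 \sqrt{2686} \approx 155.48$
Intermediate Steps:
$c{\left(y \right)} = y + 2 y^{2}$ ($c{\left(y \right)} = \left(y^{2} + y^{2}\right) + y = 2 y^{2} + y = y + 2 y^{2}$)
$X{\left(S \right)} = 4 - S^{2}$ ($X{\left(S \right)} = 4 - S S = 4 - S^{2}$)
$r = 3 \sqrt{2686}$ ($r = \sqrt{- 4 \left(1 + 2 \left(-4\right)\right) + 24146} = \sqrt{- 4 \left(1 - 8\right) + 24146} = \sqrt{\left(-4\right) \left(-7\right) + 24146} = \sqrt{28 + 24146} = \sqrt{24174} = 3 \sqrt{2686} \approx 155.48$)
$\frac{1}{X{\left(74 \right)}} + r = \frac{1}{4 - 74^{2}} + 3 \sqrt{2686} = \frac{1}{4 - 5476} + 3 \sqrt{2686} = \frac{1}{-5472} + 3 \sqrt{2686} = - \frac{1}{5472} + 3 \sqrt{2686}$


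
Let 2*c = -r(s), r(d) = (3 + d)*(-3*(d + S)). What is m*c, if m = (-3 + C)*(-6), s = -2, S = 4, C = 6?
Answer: -54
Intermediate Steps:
m = -18 (m = (-3 + 6)*(-6) = 3*(-6) = -18)
r(d) = (-12 - 3*d)*(3 + d) (r(d) = (3 + d)*(-3*(d + 4)) = (3 + d)*(-3*(4 + d)) = (3 + d)*(-12 - 3*d) = (-12 - 3*d)*(3 + d))
c = 3 (c = (-(-36 - 21*(-2) - 3*(-2)²))/2 = (-(-36 + 42 - 3*4))/2 = (-(-36 + 42 - 12))/2 = (-1*(-6))/2 = (½)*6 = 3)
m*c = -18*3 = -54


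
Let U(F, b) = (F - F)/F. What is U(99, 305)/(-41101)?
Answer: 0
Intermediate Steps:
U(F, b) = 0 (U(F, b) = 0/F = 0)
U(99, 305)/(-41101) = 0/(-41101) = 0*(-1/41101) = 0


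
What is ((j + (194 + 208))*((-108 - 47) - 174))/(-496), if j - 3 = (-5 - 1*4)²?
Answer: 79947/248 ≈ 322.37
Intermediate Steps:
j = 84 (j = 3 + (-5 - 1*4)² = 3 + (-5 - 4)² = 3 + (-9)² = 3 + 81 = 84)
((j + (194 + 208))*((-108 - 47) - 174))/(-496) = ((84 + (194 + 208))*((-108 - 47) - 174))/(-496) = ((84 + 402)*(-155 - 174))*(-1/496) = (486*(-329))*(-1/496) = -159894*(-1/496) = 79947/248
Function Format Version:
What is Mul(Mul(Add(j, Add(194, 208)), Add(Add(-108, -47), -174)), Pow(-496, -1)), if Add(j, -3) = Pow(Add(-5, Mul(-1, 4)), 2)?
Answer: Rational(79947, 248) ≈ 322.37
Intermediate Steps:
j = 84 (j = Add(3, Pow(Add(-5, Mul(-1, 4)), 2)) = Add(3, Pow(Add(-5, -4), 2)) = Add(3, Pow(-9, 2)) = Add(3, 81) = 84)
Mul(Mul(Add(j, Add(194, 208)), Add(Add(-108, -47), -174)), Pow(-496, -1)) = Mul(Mul(Add(84, Add(194, 208)), Add(Add(-108, -47), -174)), Pow(-496, -1)) = Mul(Mul(Add(84, 402), Add(-155, -174)), Rational(-1, 496)) = Mul(Mul(486, -329), Rational(-1, 496)) = Mul(-159894, Rational(-1, 496)) = Rational(79947, 248)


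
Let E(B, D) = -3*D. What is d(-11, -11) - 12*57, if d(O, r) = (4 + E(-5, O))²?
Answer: 685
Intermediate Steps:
d(O, r) = (4 - 3*O)²
d(-11, -11) - 12*57 = (-4 + 3*(-11))² - 12*57 = (-4 - 33)² - 684 = (-37)² - 684 = 1369 - 684 = 685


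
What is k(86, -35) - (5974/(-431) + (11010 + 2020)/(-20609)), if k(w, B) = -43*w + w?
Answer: -31954780052/8882479 ≈ -3597.5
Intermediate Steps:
k(w, B) = -42*w
k(86, -35) - (5974/(-431) + (11010 + 2020)/(-20609)) = -42*86 - (5974/(-431) + (11010 + 2020)/(-20609)) = -3612 - (5974*(-1/431) + 13030*(-1/20609)) = -3612 - (-5974/431 - 13030/20609) = -3612 - 1*(-128734096/8882479) = -3612 + 128734096/8882479 = -31954780052/8882479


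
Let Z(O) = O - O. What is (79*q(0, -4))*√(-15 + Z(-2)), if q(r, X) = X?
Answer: -316*I*√15 ≈ -1223.9*I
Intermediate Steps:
Z(O) = 0
(79*q(0, -4))*√(-15 + Z(-2)) = (79*(-4))*√(-15 + 0) = -316*I*√15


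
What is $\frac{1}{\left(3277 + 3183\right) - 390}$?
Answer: $\frac{1}{6070} \approx 0.00016474$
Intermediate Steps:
$\frac{1}{\left(3277 + 3183\right) - 390} = \frac{1}{6460 - 390} = \frac{1}{6070}$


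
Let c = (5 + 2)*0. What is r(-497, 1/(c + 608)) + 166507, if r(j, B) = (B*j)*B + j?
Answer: 61367920143/369664 ≈ 1.6601e+5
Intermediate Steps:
c = 0 (c = 7*0 = 0)
r(j, B) = j + j*B**2 (r(j, B) = j*B**2 + j = j + j*B**2)
r(-497, 1/(c + 608)) + 166507 = -497*(1 + (1/(0 + 608))**2) + 166507 = -497*(1 + (1/608)**2) + 166507 = -497*(1 + 1/369664) + 166507 = -497*369665/369664 + 166507 = -183723505/369664 + 166507 = 61367920143/369664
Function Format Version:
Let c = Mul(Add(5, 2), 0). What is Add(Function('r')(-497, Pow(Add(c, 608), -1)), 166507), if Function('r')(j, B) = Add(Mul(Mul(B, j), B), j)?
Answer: Rational(61367920143, 369664) ≈ 1.6601e+5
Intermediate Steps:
c = 0 (c = Mul(7, 0) = 0)
Function('r')(j, B) = Add(j, Mul(j, Pow(B, 2))) (Function('r')(j, B) = Add(Mul(j, Pow(B, 2)), j) = Add(j, Mul(j, Pow(B, 2))))
Add(Function('r')(-497, Pow(Add(c, 608), -1)), 166507) = Add(Mul(-497, Add(1, Pow(Pow(Add(0, 608), -1), 2))), 166507) = Add(Mul(-497, Add(1, Pow(Pow(608, -1), 2))), 166507) = Add(Mul(-497, Add(1, Pow(Rational(1, 608), 2))), 166507) = Add(Mul(-497, Add(1, Rational(1, 369664))), 166507) = Add(Mul(-497, Rational(369665, 369664)), 166507) = Add(Rational(-183723505, 369664), 166507) = Rational(61367920143, 369664)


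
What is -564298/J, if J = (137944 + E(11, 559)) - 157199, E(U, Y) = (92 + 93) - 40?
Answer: 40307/1365 ≈ 29.529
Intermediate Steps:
E(U, Y) = 145 (E(U, Y) = 185 - 40 = 145)
J = -19110 (J = (137944 + 145) - 157199 = 138089 - 157199 = -19110)
-564298/J = -564298/(-19110) = -564298*(-1/19110) = 40307/1365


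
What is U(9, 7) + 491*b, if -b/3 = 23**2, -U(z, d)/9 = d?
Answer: -779280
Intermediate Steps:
U(z, d) = -9*d
b = -1587 (b = -3*23**2 = -3*529 = -1587)
U(9, 7) + 491*b = -9*7 + 491*(-1587) = -63 - 779217 = -779280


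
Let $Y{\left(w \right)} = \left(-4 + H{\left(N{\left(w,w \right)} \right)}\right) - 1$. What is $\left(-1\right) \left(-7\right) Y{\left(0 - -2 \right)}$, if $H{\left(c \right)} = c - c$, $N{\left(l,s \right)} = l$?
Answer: $-35$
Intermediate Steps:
$H{\left(c \right)} = 0$
$Y{\left(w \right)} = -5$ ($Y{\left(w \right)} = \left(-4 + 0\right) - 1 = -4 - 1 = -5$)
$\left(-1\right) \left(-7\right) Y{\left(0 - -2 \right)} = \left(-1\right) \left(-7\right) \left(-5\right) = 7 \left(-5\right) = -35$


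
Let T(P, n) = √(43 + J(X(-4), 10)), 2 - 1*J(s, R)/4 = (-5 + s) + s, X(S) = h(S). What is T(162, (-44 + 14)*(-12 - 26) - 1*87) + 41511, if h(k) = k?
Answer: 41511 + √103 ≈ 41521.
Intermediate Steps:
X(S) = S
J(s, R) = 28 - 8*s (J(s, R) = 8 - 4*((-5 + s) + s) = 8 - 4*(-5 + 2*s) = 8 + (20 - 8*s) = 28 - 8*s)
T(P, n) = √103 (T(P, n) = √(43 + (28 - 8*(-4))) = √(43 + (28 + 32)) = √(43 + 60) = √103)
T(162, (-44 + 14)*(-12 - 26) - 1*87) + 41511 = √103 + 41511 = 41511 + √103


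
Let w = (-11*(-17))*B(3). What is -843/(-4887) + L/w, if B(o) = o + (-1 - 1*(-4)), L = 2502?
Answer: 731840/304623 ≈ 2.4024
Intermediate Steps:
B(o) = 3 + o (B(o) = o + (-1 + 4) = o + 3 = 3 + o)
w = 1122 (w = (-11*(-17))*(3 + 3) = 187*6 = 1122)
-843/(-4887) + L/w = -843/(-4887) + 2502/1122 = -843*(-1/4887) + 2502*(1/1122) = 281/1629 + 417/187 = 731840/304623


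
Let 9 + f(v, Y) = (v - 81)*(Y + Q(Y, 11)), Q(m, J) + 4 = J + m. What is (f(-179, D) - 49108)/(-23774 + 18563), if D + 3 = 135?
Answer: 39859/1737 ≈ 22.947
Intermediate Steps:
D = 132 (D = -3 + 135 = 132)
Q(m, J) = -4 + J + m (Q(m, J) = -4 + (J + m) = -4 + J + m)
f(v, Y) = -9 + (-81 + v)*(7 + 2*Y) (f(v, Y) = -9 + (v - 81)*(Y + (-4 + 11 + Y)) = -9 + (-81 + v)*(Y + (7 + Y)) = -9 + (-81 + v)*(7 + 2*Y))
(f(-179, D) - 49108)/(-23774 + 18563) = ((-576 - 162*132 + 132*(-179) - 179*(7 + 132)) - 49108)/(-23774 + 18563) = ((-576 - 21384 - 23628 - 179*139) - 49108)/(-5211) = ((-576 - 21384 - 23628 - 24881) - 49108)*(-1/5211) = (-70469 - 49108)*(-1/5211) = -119577*(-1/5211) = 39859/1737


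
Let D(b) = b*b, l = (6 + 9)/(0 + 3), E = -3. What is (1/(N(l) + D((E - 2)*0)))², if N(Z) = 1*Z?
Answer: 1/25 ≈ 0.040000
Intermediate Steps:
l = 5 (l = 15/3 = 15*(⅓) = 5)
N(Z) = Z
D(b) = b²
(1/(N(l) + D((E - 2)*0)))² = (1/(5 + ((-3 - 2)*0)²))² = (1/(5 + (-5*0)²))² = (1/(5 + 0²))² = (1/(5 + 0))² = (1/5)² = (⅕)² = 1/25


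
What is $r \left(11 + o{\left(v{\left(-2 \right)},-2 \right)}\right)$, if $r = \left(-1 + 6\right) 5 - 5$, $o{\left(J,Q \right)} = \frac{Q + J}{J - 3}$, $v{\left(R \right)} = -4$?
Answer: $\frac{1660}{7} \approx 237.14$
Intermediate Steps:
$o{\left(J,Q \right)} = \frac{J + Q}{-3 + J}$
$r = 20$ ($r = 5 \cdot 5 - 5 = 25 - 5 = 20$)
$r \left(11 + o{\left(v{\left(-2 \right)},-2 \right)}\right) = 20 \left(11 + \frac{-4 - 2}{-3 - 4}\right) = 20 \left(11 + \frac{1}{-7} \left(-6\right)\right) = 20 \left(11 - - \frac{6}{7}\right) = 20 \left(11 + \frac{6}{7}\right) = 20 \cdot \frac{83}{7} = \frac{1660}{7}$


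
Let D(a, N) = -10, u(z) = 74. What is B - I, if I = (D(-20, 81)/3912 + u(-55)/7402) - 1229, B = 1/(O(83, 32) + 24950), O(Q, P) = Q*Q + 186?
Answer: 31658025820509/25759330100 ≈ 1229.0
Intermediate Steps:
O(Q, P) = 186 + Q**2 (O(Q, P) = Q**2 + 186 = 186 + Q**2)
B = 1/32025 (B = 1/((186 + 83**2) + 24950) = 1/((186 + 6889) + 24950) = 1/(7075 + 24950) = 1/32025 ≈ 3.1226e-5)
I = -8896868857/7239156 (I = (-10/3912 + 74/7402) - 1229 = (-10*1/3912 + 74*(1/7402)) - 1229 = (-5/1956 + 37/3701) - 1229 = 53867/7239156 - 1229 = -8896868857/7239156 ≈ -1229.0)
B - I = 1/32025 - 1*(-8896868857/7239156) = 1/32025 + 8896868857/7239156 = 31658025820509/25759330100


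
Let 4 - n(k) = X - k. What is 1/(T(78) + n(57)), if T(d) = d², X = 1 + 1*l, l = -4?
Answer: 1/6148 ≈ 0.00016265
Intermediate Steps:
X = -3 (X = 1 + 1*(-4) = 1 - 4 = -3)
n(k) = 7 + k (n(k) = 4 - (-3 - k) = 4 + (3 + k) = 7 + k)
1/(T(78) + n(57)) = 1/(78² + (7 + 57)) = 1/(6084 + 64) = 1/6148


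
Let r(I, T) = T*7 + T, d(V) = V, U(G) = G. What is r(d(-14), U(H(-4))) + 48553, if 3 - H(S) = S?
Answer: 48609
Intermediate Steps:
H(S) = 3 - S
r(I, T) = 8*T (r(I, T) = 7*T + T = 8*T)
r(d(-14), U(H(-4))) + 48553 = 8*(3 - 1*(-4)) + 48553 = 8*(3 + 4) + 48553 = 8*7 + 48553 = 56 + 48553 = 48609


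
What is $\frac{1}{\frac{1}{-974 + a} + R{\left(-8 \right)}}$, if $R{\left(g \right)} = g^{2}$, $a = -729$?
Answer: $\frac{1703}{108991} \approx 0.015625$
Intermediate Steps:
$\frac{1}{\frac{1}{-974 + a} + R{\left(-8 \right)}} = \frac{1}{\frac{1}{-974 - 729} + \left(-8\right)^{2}} = \frac{1}{\frac{1}{-1703} + 64} = \frac{1}{- \frac{1}{1703} + 64} = \frac{1}{\frac{108991}{1703}} = \frac{1703}{108991}$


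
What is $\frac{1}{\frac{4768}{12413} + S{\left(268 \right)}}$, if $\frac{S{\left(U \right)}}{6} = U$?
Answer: $\frac{12413}{19964872} \approx 0.00062174$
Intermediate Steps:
$S{\left(U \right)} = 6 U$
$\frac{1}{\frac{4768}{12413} + S{\left(268 \right)}} = \frac{1}{\frac{4768}{12413} + 6 \cdot 268} = \frac{1}{4768 \cdot \frac{1}{12413} + 1608} = \frac{1}{\frac{4768}{12413} + 1608} = \frac{1}{\frac{19964872}{12413}} = \frac{12413}{19964872}$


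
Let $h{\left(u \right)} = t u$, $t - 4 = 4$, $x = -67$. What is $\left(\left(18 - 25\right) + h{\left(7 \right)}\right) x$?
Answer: $-3283$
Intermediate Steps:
$t = 8$ ($t = 4 + 4 = 8$)
$h{\left(u \right)} = 8 u$
$\left(\left(18 - 25\right) + h{\left(7 \right)}\right) x = \left(\left(18 - 25\right) + 8 \cdot 7\right) \left(-67\right) = \left(\left(18 - 25\right) + 56\right) \left(-67\right) = \left(-7 + 56\right) \left(-67\right) = 49 \left(-67\right) = -3283$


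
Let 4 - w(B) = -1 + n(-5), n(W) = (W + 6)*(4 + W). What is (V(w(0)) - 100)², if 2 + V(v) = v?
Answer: 9216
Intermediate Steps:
n(W) = (4 + W)*(6 + W) (n(W) = (6 + W)*(4 + W) = (4 + W)*(6 + W))
w(B) = 6 (w(B) = 4 - (-1 + (24 + (-5)² + 10*(-5))) = 4 - (-1 + (24 + 25 - 50)) = 4 - (-1 - 1) = 4 - 1*(-2) = 4 + 2 = 6)
V(v) = -2 + v
(V(w(0)) - 100)² = ((-2 + 6) - 100)² = (4 - 100)² = (-96)² = 9216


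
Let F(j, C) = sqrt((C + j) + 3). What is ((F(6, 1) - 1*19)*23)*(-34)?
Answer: 14858 - 782*sqrt(10) ≈ 12385.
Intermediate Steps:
F(j, C) = sqrt(3 + C + j)
((F(6, 1) - 1*19)*23)*(-34) = ((sqrt(3 + 1 + 6) - 1*19)*23)*(-34) = ((sqrt(10) - 19)*23)*(-34) = ((-19 + sqrt(10))*23)*(-34) = (-437 + 23*sqrt(10))*(-34) = 14858 - 782*sqrt(10)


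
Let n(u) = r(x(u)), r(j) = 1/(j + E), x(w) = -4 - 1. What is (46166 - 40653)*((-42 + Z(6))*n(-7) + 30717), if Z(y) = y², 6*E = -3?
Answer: 1862837187/11 ≈ 1.6935e+8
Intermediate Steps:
E = -½ (E = (⅙)*(-3) = -½ ≈ -0.50000)
x(w) = -5
r(j) = 1/(-½ + j) (r(j) = 1/(j - ½) = 1/(-½ + j))
n(u) = -2/11 (n(u) = 2/(-1 + 2*(-5)) = 2/(-1 - 10) = 2/(-11) = 2*(-1/11) = -2/11)
(46166 - 40653)*((-42 + Z(6))*n(-7) + 30717) = (46166 - 40653)*((-42 + 6²)*(-2/11) + 30717) = 5513*((-42 + 36)*(-2/11) + 30717) = 5513*(-6*(-2/11) + 30717) = 5513*(12/11 + 30717) = 5513*(337899/11) = 1862837187/11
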